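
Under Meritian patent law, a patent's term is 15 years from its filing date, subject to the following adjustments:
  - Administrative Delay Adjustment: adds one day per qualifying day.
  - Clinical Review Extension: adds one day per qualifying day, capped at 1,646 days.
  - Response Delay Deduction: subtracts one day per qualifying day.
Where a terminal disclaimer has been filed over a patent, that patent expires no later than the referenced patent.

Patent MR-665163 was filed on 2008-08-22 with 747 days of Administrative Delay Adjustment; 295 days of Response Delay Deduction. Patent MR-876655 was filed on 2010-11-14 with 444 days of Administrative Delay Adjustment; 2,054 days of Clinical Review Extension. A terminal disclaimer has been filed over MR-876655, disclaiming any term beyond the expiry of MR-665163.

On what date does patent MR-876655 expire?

November 16, 2024

Natural term of MR-876655:
  Base: filing + 15 years → 14 November 2025.
  Administrative Delay Adjustment: +444 days → 1 February 2027.
  Clinical Review Extension: 2054 days claimed exceeds the 1646-day cap, so +1646 days → 5 August 2031.
Expiry of referenced patent MR-665163:
  Base: filing + 15 years → 22 August 2023.
  Administrative Delay Adjustment: +747 days → 7 September 2025.
  Response Delay Deduction: −295 days → 16 November 2024.
Terminal disclaimer: MR-876655 expires on the earlier of 5 August 2031 and 16 November 2024.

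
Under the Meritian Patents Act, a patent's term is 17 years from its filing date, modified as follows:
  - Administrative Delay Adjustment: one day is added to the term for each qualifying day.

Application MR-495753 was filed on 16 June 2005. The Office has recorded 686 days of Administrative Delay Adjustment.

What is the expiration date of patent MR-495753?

2024-05-02

Base term: filing date + 17 years → 16 June 2022.
Administrative Delay Adjustment: +686 days → 2 May 2024.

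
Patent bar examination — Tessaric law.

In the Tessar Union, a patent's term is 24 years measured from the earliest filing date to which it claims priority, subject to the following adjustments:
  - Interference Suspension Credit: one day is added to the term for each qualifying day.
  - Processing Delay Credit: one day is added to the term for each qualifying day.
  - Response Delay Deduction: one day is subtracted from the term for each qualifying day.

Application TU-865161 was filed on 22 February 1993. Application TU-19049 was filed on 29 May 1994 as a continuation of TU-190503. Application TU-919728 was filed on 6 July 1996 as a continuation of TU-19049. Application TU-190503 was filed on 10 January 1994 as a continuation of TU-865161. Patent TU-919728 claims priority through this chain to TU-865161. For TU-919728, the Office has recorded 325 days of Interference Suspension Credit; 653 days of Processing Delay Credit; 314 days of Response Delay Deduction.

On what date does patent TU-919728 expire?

2018-12-18

Earliest priority filing: 22 February 1993.
Base term: 22 February 1993 + 24 years → 22 February 2017.
Interference Suspension Credit: +325 days → 13 January 2018.
Processing Delay Credit: +653 days → 28 October 2019.
Response Delay Deduction: −314 days → 18 December 2018.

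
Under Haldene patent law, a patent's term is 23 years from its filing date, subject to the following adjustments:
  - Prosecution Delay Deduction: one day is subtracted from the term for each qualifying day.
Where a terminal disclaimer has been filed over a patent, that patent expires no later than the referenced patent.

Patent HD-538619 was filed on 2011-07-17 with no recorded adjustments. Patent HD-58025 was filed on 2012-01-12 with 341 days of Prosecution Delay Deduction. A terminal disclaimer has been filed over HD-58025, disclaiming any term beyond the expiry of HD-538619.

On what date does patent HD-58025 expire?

Natural term of HD-58025:
  Base: filing + 23 years → 12 January 2035.
  Prosecution Delay Deduction: −341 days → 5 February 2034.
Expiry of referenced patent HD-538619:
  Base: filing + 23 years → 17 July 2034.
Terminal disclaimer: HD-58025 expires on the earlier of 5 February 2034 and 17 July 2034.

February 5, 2034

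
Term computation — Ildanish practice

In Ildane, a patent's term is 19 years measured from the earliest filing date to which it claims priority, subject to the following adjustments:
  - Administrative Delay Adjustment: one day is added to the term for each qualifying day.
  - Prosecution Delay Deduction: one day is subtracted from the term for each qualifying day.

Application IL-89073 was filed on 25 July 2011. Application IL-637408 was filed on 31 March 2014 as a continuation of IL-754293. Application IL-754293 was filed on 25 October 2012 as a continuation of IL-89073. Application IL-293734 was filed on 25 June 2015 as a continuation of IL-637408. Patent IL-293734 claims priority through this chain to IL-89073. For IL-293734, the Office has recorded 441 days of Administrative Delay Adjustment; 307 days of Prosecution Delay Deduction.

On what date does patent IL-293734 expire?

Earliest priority filing: 25 July 2011.
Base term: 25 July 2011 + 19 years → 25 July 2030.
Administrative Delay Adjustment: +441 days → 9 October 2031.
Prosecution Delay Deduction: −307 days → 6 December 2030.

December 6, 2030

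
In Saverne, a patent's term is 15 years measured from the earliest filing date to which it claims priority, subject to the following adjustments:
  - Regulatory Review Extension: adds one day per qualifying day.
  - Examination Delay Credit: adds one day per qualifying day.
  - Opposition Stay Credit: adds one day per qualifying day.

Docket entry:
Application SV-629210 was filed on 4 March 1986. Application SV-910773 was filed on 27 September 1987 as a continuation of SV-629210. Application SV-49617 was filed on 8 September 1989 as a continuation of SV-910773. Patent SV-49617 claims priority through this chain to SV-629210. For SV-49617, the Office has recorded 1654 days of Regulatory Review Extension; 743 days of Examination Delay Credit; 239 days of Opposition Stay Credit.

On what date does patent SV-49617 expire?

2008-05-22

Earliest priority filing: 4 March 1986.
Base term: 4 March 1986 + 15 years → 4 March 2001.
Regulatory Review Extension: +1654 days → 13 September 2005.
Examination Delay Credit: +743 days → 26 September 2007.
Opposition Stay Credit: +239 days → 22 May 2008.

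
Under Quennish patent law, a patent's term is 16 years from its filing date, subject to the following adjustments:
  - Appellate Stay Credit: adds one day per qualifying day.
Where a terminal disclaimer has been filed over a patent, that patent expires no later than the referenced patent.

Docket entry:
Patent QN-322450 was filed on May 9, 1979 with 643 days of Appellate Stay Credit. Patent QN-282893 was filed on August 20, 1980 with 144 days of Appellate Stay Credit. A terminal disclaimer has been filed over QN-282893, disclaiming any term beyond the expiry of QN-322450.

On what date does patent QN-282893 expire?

Natural term of QN-282893:
  Base: filing + 16 years → 20 August 1996.
  Appellate Stay Credit: +144 days → 11 January 1997.
Expiry of referenced patent QN-322450:
  Base: filing + 16 years → 9 May 1995.
  Appellate Stay Credit: +643 days → 10 February 1997.
Terminal disclaimer: QN-282893 expires on the earlier of 11 January 1997 and 10 February 1997.

January 11, 1997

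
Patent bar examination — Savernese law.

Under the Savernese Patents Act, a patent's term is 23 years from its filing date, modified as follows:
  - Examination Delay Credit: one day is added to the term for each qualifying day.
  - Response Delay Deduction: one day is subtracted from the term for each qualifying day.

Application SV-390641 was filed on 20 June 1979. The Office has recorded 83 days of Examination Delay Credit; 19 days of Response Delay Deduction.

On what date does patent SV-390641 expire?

2002-08-23

Base term: filing date + 23 years → 20 June 2002.
Examination Delay Credit: +83 days → 11 September 2002.
Response Delay Deduction: −19 days → 23 August 2002.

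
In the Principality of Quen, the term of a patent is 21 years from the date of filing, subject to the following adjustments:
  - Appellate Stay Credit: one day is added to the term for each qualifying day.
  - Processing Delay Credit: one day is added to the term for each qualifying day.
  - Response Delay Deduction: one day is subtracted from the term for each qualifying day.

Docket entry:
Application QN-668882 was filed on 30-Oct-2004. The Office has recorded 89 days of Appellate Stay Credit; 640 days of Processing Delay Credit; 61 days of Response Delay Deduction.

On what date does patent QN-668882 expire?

August 29, 2027

Base term: filing date + 21 years → 30 October 2025.
Appellate Stay Credit: +89 days → 27 January 2026.
Processing Delay Credit: +640 days → 29 October 2027.
Response Delay Deduction: −61 days → 29 August 2027.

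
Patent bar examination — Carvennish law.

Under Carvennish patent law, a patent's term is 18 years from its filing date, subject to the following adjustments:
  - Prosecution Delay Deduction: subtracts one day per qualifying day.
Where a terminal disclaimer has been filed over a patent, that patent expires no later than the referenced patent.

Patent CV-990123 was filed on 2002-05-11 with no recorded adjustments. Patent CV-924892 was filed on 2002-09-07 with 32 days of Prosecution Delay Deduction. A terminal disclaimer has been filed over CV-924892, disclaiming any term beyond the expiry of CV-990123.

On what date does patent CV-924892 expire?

2020-05-11

Natural term of CV-924892:
  Base: filing + 18 years → 7 September 2020.
  Prosecution Delay Deduction: −32 days → 6 August 2020.
Expiry of referenced patent CV-990123:
  Base: filing + 18 years → 11 May 2020.
Terminal disclaimer: CV-924892 expires on the earlier of 6 August 2020 and 11 May 2020.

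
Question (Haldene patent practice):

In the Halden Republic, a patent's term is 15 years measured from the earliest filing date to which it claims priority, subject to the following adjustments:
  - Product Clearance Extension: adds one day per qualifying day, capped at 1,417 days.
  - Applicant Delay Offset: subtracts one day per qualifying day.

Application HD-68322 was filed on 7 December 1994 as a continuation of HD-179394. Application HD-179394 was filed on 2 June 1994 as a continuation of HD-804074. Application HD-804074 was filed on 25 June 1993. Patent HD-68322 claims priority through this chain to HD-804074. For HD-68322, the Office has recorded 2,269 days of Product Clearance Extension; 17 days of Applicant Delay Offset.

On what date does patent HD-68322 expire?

2012-04-25

Earliest priority filing: 25 June 1993.
Base term: 25 June 1993 + 15 years → 25 June 2008.
Product Clearance Extension: 2269 days claimed exceeds the 1417-day cap, so +1417 days → 12 May 2012.
Applicant Delay Offset: −17 days → 25 April 2012.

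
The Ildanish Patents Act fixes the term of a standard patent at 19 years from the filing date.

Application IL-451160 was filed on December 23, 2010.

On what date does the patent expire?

Filing date + 19 years → 23 December 2029.

2029-12-23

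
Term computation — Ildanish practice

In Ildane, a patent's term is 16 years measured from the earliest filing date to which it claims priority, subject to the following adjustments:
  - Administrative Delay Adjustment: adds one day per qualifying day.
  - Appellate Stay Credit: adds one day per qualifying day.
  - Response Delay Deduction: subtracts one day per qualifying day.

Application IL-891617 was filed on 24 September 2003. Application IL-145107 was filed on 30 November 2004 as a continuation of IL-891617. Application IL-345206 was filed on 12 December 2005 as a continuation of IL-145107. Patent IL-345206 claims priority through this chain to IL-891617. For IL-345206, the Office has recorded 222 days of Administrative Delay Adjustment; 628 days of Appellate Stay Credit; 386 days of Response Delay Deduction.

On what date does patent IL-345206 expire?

Earliest priority filing: 24 September 2003.
Base term: 24 September 2003 + 16 years → 24 September 2019.
Administrative Delay Adjustment: +222 days → 3 May 2020.
Appellate Stay Credit: +628 days → 21 January 2022.
Response Delay Deduction: −386 days → 31 December 2020.

2020-12-31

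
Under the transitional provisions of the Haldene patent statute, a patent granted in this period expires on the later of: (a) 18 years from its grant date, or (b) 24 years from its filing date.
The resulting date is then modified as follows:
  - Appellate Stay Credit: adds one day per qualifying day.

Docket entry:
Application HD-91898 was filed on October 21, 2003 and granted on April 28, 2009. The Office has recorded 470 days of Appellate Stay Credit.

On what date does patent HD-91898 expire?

February 2, 2029

(a) grant + 18 years → 28 April 2027.
(b) filing + 24 years → 21 October 2027.
Later of the two: 21 October 2027.
Appellate Stay Credit: +470 days → 2 February 2029.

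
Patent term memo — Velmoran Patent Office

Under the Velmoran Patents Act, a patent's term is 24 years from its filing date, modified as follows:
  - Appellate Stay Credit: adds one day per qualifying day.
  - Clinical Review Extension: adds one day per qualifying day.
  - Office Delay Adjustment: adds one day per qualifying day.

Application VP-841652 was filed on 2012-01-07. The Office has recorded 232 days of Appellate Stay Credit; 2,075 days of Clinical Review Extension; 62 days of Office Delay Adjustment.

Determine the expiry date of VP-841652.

Base term: filing date + 24 years → 7 January 2036.
Appellate Stay Credit: +232 days → 26 August 2036.
Clinical Review Extension: +2075 days → 2 May 2042.
Office Delay Adjustment: +62 days → 3 July 2042.

2042-07-03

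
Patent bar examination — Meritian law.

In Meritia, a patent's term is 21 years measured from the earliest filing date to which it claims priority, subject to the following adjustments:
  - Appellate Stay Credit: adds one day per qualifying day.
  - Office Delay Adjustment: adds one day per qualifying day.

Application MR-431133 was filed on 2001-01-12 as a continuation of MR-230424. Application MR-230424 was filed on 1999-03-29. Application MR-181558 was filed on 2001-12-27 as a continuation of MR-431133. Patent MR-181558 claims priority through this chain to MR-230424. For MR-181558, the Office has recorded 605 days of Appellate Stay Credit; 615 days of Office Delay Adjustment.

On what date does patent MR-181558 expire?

Earliest priority filing: 29 March 1999.
Base term: 29 March 1999 + 21 years → 29 March 2020.
Appellate Stay Credit: +605 days → 24 November 2021.
Office Delay Adjustment: +615 days → 1 August 2023.

2023-08-01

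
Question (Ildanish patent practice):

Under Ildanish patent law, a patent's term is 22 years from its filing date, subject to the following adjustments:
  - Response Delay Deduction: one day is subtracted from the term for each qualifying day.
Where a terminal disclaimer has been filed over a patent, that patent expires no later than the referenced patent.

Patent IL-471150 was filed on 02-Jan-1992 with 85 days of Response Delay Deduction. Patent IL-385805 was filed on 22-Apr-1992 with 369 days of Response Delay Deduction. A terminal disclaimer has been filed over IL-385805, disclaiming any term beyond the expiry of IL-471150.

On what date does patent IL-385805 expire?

Natural term of IL-385805:
  Base: filing + 22 years → 22 April 2014.
  Response Delay Deduction: −369 days → 18 April 2013.
Expiry of referenced patent IL-471150:
  Base: filing + 22 years → 2 January 2014.
  Response Delay Deduction: −85 days → 9 October 2013.
Terminal disclaimer: IL-385805 expires on the earlier of 18 April 2013 and 9 October 2013.

2013-04-18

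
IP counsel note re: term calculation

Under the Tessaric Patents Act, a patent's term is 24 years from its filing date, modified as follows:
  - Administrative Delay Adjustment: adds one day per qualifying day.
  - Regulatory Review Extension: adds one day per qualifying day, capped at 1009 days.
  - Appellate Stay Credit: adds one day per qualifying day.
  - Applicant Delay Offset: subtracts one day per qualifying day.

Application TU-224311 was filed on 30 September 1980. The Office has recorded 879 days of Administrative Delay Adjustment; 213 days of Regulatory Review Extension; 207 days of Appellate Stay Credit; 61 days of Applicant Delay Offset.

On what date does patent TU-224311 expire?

Base term: filing date + 24 years → 30 September 2004.
Administrative Delay Adjustment: +879 days → 26 February 2007.
Regulatory Review Extension: 213 days (within the 1009-day cap) → +213 days → 27 September 2007.
Appellate Stay Credit: +207 days → 21 April 2008.
Applicant Delay Offset: −61 days → 20 February 2008.

February 20, 2008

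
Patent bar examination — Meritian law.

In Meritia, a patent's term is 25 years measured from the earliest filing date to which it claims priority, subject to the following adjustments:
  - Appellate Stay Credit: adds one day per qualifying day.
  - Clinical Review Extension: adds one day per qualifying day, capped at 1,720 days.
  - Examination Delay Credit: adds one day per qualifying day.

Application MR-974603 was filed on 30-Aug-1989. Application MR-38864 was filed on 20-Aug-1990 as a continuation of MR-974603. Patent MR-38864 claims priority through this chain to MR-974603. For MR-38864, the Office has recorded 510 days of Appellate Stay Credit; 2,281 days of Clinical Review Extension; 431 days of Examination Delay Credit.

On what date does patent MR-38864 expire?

Earliest priority filing: 30 August 1989.
Base term: 30 August 1989 + 25 years → 30 August 2014.
Appellate Stay Credit: +510 days → 22 January 2016.
Clinical Review Extension: 2281 days claimed exceeds the 1720-day cap, so +1720 days → 7 October 2020.
Examination Delay Credit: +431 days → 12 December 2021.

2021-12-12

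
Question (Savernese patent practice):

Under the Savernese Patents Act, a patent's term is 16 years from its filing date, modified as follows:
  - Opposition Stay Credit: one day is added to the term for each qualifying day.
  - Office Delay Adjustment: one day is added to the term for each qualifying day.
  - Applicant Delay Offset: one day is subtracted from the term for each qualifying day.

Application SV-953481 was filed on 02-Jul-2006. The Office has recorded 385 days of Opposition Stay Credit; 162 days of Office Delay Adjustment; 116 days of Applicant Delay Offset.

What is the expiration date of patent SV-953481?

Base term: filing date + 16 years → 2 July 2022.
Opposition Stay Credit: +385 days → 22 July 2023.
Office Delay Adjustment: +162 days → 31 December 2023.
Applicant Delay Offset: −116 days → 6 September 2023.

September 6, 2023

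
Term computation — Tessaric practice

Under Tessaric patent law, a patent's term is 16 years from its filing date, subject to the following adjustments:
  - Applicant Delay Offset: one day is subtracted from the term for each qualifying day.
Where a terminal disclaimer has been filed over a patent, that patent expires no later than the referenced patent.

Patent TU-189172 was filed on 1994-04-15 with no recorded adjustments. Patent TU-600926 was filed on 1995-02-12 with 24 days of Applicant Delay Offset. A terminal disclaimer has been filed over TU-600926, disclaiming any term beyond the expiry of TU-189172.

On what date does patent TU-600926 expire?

Natural term of TU-600926:
  Base: filing + 16 years → 12 February 2011.
  Applicant Delay Offset: −24 days → 19 January 2011.
Expiry of referenced patent TU-189172:
  Base: filing + 16 years → 15 April 2010.
Terminal disclaimer: TU-600926 expires on the earlier of 19 January 2011 and 15 April 2010.

2010-04-15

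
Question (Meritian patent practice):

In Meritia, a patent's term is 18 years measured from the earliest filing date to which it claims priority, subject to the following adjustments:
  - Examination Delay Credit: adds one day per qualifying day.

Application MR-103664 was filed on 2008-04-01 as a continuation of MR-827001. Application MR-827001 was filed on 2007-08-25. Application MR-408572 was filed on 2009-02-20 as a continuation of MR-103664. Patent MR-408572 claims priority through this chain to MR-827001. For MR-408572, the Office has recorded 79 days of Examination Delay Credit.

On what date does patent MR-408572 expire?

November 12, 2025

Earliest priority filing: 25 August 2007.
Base term: 25 August 2007 + 18 years → 25 August 2025.
Examination Delay Credit: +79 days → 12 November 2025.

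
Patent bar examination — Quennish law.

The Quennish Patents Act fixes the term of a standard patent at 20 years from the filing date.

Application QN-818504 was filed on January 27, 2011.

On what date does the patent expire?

Filing date + 20 years → 27 January 2031.

January 27, 2031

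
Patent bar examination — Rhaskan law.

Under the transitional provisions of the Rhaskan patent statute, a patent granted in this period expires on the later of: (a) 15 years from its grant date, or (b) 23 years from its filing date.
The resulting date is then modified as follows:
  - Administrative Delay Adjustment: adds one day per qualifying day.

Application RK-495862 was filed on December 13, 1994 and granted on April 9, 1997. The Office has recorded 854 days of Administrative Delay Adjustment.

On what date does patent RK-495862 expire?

(a) grant + 15 years → 9 April 2012.
(b) filing + 23 years → 13 December 2017.
Later of the two: 13 December 2017.
Administrative Delay Adjustment: +854 days → 15 April 2020.

April 15, 2020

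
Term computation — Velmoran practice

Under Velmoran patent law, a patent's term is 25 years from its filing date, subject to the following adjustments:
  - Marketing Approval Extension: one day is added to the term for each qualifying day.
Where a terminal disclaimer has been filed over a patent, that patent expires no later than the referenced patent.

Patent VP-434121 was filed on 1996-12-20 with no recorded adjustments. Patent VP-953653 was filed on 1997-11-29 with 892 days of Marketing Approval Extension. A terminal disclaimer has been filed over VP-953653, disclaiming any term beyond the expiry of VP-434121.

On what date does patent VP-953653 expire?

Natural term of VP-953653:
  Base: filing + 25 years → 29 November 2022.
  Marketing Approval Extension: +892 days → 9 May 2025.
Expiry of referenced patent VP-434121:
  Base: filing + 25 years → 20 December 2021.
Terminal disclaimer: VP-953653 expires on the earlier of 9 May 2025 and 20 December 2021.

2021-12-20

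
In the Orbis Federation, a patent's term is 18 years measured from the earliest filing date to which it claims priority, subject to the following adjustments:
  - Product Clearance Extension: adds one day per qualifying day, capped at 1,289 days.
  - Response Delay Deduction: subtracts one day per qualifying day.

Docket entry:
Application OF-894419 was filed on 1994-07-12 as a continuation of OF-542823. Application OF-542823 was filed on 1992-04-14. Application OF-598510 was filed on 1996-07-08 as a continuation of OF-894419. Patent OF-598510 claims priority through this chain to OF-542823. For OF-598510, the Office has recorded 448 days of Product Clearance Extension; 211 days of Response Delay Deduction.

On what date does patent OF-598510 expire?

Earliest priority filing: 14 April 1992.
Base term: 14 April 1992 + 18 years → 14 April 2010.
Product Clearance Extension: 448 days (within the 1289-day cap) → +448 days → 6 July 2011.
Response Delay Deduction: −211 days → 7 December 2010.

December 7, 2010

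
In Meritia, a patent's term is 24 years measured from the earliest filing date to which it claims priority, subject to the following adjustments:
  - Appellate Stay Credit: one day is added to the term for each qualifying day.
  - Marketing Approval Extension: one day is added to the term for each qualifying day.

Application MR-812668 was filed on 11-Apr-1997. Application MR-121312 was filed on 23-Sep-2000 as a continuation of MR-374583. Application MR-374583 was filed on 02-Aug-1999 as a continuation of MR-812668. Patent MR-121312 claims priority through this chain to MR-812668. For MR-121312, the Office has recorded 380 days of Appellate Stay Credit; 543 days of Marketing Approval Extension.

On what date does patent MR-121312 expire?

Earliest priority filing: 11 April 1997.
Base term: 11 April 1997 + 24 years → 11 April 2021.
Appellate Stay Credit: +380 days → 26 April 2022.
Marketing Approval Extension: +543 days → 21 October 2023.

2023-10-21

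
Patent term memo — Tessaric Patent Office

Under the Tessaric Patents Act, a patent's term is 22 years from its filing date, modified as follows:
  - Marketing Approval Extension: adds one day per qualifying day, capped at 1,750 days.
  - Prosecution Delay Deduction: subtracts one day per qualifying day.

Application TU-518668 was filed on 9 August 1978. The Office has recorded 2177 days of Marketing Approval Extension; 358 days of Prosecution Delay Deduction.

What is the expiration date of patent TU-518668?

Base term: filing date + 22 years → 9 August 2000.
Marketing Approval Extension: 2177 days claimed exceeds the 1750-day cap, so +1750 days → 25 May 2005.
Prosecution Delay Deduction: −358 days → 1 June 2004.

June 1, 2004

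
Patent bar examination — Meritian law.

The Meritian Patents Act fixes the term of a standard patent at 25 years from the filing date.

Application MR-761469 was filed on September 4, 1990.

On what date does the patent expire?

2015-09-04

Filing date + 25 years → 4 September 2015.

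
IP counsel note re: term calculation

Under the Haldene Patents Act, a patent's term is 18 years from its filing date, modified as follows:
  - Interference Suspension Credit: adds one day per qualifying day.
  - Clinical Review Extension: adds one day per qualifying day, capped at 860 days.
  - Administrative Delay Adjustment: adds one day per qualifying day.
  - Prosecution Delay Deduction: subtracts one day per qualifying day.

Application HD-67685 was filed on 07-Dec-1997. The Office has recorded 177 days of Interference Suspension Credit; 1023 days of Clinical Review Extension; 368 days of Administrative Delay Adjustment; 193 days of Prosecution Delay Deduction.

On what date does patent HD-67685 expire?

April 2, 2019

Base term: filing date + 18 years → 7 December 2015.
Interference Suspension Credit: +177 days → 1 June 2016.
Clinical Review Extension: 1023 days claimed exceeds the 860-day cap, so +860 days → 9 October 2018.
Administrative Delay Adjustment: +368 days → 12 October 2019.
Prosecution Delay Deduction: −193 days → 2 April 2019.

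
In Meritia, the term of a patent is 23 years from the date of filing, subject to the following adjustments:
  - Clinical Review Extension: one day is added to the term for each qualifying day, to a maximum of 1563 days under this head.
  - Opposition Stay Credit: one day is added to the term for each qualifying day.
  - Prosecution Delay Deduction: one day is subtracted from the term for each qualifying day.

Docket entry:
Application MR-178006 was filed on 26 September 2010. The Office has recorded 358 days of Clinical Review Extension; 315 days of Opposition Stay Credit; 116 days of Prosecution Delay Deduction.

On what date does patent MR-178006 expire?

2035-04-06

Base term: filing date + 23 years → 26 September 2033.
Clinical Review Extension: 358 days (within the 1563-day cap) → +358 days → 19 September 2034.
Opposition Stay Credit: +315 days → 31 July 2035.
Prosecution Delay Deduction: −116 days → 6 April 2035.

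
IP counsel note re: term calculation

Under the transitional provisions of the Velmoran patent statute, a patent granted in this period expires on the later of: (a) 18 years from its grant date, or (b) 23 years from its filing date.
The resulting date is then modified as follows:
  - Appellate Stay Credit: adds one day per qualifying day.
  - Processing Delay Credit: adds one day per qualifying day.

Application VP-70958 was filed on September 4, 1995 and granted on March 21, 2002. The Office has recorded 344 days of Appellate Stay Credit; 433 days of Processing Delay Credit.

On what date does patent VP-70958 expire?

2022-05-07

(a) grant + 18 years → 21 March 2020.
(b) filing + 23 years → 4 September 2018.
Later of the two: 21 March 2020.
Appellate Stay Credit: +344 days → 28 February 2021.
Processing Delay Credit: +433 days → 7 May 2022.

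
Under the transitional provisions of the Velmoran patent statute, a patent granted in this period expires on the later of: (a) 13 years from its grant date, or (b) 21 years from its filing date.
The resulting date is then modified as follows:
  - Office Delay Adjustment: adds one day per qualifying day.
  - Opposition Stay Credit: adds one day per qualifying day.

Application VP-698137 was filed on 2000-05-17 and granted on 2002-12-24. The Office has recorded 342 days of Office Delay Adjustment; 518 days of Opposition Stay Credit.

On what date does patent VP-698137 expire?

2023-09-24

(a) grant + 13 years → 24 December 2015.
(b) filing + 21 years → 17 May 2021.
Later of the two: 17 May 2021.
Office Delay Adjustment: +342 days → 24 April 2022.
Opposition Stay Credit: +518 days → 24 September 2023.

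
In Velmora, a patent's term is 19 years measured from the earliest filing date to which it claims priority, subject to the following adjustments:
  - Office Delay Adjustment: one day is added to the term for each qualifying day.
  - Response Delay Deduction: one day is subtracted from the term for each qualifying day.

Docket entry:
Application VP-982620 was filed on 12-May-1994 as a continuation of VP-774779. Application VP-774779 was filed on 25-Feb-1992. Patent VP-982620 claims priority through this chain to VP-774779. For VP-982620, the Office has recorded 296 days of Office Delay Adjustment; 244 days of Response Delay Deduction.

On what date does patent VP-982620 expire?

Earliest priority filing: 25 February 1992.
Base term: 25 February 1992 + 19 years → 25 February 2011.
Office Delay Adjustment: +296 days → 18 December 2011.
Response Delay Deduction: −244 days → 18 April 2011.

2011-04-18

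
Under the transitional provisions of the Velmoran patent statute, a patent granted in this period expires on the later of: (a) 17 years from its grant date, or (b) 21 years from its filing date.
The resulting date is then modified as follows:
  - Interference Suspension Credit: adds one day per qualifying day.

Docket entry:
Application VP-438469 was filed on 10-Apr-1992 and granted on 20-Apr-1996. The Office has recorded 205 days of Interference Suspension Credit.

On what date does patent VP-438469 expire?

(a) grant + 17 years → 20 April 2013.
(b) filing + 21 years → 10 April 2013.
Later of the two: 20 April 2013.
Interference Suspension Credit: +205 days → 11 November 2013.

2013-11-11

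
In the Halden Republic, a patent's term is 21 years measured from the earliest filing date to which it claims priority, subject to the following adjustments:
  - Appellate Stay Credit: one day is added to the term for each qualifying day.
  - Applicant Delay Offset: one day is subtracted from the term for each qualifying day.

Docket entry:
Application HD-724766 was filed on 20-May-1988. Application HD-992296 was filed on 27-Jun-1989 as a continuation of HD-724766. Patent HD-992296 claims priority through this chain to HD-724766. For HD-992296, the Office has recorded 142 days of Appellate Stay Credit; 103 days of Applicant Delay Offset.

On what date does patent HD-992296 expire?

2009-06-28

Earliest priority filing: 20 May 1988.
Base term: 20 May 1988 + 21 years → 20 May 2009.
Appellate Stay Credit: +142 days → 9 October 2009.
Applicant Delay Offset: −103 days → 28 June 2009.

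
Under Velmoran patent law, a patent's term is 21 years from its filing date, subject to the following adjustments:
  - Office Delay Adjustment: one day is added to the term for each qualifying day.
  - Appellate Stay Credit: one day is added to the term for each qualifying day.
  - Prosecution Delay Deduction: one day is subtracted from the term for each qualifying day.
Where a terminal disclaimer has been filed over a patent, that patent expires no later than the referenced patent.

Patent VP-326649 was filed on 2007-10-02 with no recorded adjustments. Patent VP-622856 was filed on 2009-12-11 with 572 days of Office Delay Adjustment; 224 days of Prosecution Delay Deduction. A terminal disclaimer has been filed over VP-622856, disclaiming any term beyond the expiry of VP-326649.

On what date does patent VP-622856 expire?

Natural term of VP-622856:
  Base: filing + 21 years → 11 December 2030.
  Office Delay Adjustment: +572 days → 5 July 2032.
  Prosecution Delay Deduction: −224 days → 24 November 2031.
Expiry of referenced patent VP-326649:
  Base: filing + 21 years → 2 October 2028.
Terminal disclaimer: VP-622856 expires on the earlier of 24 November 2031 and 2 October 2028.

October 2, 2028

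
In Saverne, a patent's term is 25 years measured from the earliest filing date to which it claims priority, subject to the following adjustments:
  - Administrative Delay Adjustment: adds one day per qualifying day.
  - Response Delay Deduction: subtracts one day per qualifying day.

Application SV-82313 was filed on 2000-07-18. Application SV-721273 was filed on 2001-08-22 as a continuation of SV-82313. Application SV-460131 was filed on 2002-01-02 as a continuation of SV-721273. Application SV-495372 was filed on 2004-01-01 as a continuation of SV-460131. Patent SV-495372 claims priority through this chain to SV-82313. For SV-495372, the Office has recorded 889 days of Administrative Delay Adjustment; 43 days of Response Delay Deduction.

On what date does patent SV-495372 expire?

November 11, 2027

Earliest priority filing: 18 July 2000.
Base term: 18 July 2000 + 25 years → 18 July 2025.
Administrative Delay Adjustment: +889 days → 24 December 2027.
Response Delay Deduction: −43 days → 11 November 2027.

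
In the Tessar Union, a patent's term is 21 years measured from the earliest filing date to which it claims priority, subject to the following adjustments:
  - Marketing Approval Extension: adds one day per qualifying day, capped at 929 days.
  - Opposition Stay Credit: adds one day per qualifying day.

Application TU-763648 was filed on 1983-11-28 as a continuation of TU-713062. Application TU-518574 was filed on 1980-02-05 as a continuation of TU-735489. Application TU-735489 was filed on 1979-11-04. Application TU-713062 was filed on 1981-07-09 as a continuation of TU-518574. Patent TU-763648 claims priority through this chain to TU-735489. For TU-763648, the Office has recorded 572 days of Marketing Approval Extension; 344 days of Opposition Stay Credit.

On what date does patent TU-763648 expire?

Earliest priority filing: 4 November 1979.
Base term: 4 November 1979 + 21 years → 4 November 2000.
Marketing Approval Extension: 572 days (within the 929-day cap) → +572 days → 30 May 2002.
Opposition Stay Credit: +344 days → 9 May 2003.

May 9, 2003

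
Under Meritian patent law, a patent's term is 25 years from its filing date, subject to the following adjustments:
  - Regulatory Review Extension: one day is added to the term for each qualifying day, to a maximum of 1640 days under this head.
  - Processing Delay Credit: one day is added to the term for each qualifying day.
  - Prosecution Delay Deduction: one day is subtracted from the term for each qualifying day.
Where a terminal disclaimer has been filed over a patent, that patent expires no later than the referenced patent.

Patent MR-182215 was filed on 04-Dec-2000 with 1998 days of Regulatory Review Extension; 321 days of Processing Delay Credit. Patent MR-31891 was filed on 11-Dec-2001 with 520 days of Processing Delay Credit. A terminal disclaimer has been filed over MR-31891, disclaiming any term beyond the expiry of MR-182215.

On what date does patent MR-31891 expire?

Natural term of MR-31891:
  Base: filing + 25 years → 11 December 2026.
  Processing Delay Credit: +520 days → 14 May 2028.
Expiry of referenced patent MR-182215:
  Base: filing + 25 years → 4 December 2025.
  Regulatory Review Extension: 1998 days claimed exceeds the 1640-day cap, so +1640 days → 1 June 2030.
  Processing Delay Credit: +321 days → 18 April 2031.
Terminal disclaimer: MR-31891 expires on the earlier of 14 May 2028 and 18 April 2031.

May 14, 2028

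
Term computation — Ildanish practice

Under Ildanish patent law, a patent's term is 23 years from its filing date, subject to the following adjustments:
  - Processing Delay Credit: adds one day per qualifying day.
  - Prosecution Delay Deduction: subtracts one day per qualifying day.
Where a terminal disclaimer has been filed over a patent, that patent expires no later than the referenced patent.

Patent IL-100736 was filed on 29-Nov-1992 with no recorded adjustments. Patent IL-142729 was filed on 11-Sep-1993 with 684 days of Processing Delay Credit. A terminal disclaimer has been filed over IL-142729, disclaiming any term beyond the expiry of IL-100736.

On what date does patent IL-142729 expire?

November 29, 2015

Natural term of IL-142729:
  Base: filing + 23 years → 11 September 2016.
  Processing Delay Credit: +684 days → 27 July 2018.
Expiry of referenced patent IL-100736:
  Base: filing + 23 years → 29 November 2015.
Terminal disclaimer: IL-142729 expires on the earlier of 27 July 2018 and 29 November 2015.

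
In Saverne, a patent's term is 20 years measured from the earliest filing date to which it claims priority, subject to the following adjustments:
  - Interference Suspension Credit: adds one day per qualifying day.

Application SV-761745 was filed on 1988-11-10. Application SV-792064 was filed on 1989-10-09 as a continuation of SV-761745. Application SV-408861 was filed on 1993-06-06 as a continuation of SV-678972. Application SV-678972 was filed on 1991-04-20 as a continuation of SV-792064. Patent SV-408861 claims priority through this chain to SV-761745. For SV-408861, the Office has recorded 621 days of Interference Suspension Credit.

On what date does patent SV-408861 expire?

July 24, 2010

Earliest priority filing: 10 November 1988.
Base term: 10 November 1988 + 20 years → 10 November 2008.
Interference Suspension Credit: +621 days → 24 July 2010.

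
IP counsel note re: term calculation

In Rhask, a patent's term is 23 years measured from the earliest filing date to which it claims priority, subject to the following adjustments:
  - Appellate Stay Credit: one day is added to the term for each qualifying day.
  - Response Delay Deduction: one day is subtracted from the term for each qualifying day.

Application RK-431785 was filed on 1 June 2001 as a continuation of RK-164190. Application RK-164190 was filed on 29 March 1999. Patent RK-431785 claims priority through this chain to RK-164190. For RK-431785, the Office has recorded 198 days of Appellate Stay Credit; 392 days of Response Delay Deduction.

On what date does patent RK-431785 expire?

September 16, 2021

Earliest priority filing: 29 March 1999.
Base term: 29 March 1999 + 23 years → 29 March 2022.
Appellate Stay Credit: +198 days → 13 October 2022.
Response Delay Deduction: −392 days → 16 September 2021.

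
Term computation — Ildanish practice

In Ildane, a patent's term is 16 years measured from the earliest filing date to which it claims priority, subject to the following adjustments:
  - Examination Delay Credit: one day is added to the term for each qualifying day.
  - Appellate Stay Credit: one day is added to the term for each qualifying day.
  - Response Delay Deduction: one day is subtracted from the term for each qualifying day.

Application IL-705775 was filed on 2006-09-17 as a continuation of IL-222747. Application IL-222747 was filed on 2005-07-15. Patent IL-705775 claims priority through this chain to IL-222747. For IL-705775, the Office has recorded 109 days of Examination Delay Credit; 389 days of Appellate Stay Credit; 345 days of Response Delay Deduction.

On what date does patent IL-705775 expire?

December 15, 2021

Earliest priority filing: 15 July 2005.
Base term: 15 July 2005 + 16 years → 15 July 2021.
Examination Delay Credit: +109 days → 1 November 2021.
Appellate Stay Credit: +389 days → 25 November 2022.
Response Delay Deduction: −345 days → 15 December 2021.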